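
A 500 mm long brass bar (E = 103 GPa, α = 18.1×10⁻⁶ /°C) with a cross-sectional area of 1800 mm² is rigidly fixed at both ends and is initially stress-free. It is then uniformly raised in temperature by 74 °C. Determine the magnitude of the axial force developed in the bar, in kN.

P ≈ 248 kN (compressive)

The ends cannot move, so σ = EαΔT = 103×10³ × 18.1×10⁻⁶ × 74 = 138 MPa.
Then P = σA = 138 × 1800 mm² = 248.3 kN, compressive.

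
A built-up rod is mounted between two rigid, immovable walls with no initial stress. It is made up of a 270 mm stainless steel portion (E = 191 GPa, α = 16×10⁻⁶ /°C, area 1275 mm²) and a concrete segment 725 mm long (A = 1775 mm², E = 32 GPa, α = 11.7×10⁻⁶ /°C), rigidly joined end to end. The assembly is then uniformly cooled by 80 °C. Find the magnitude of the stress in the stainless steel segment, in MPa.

With the walls removed the bar would change length by δ_free = Σ αᵢΔT Lᵢ = 16×10⁻⁶×80×270 + 11.7×10⁻⁶×80×725 = 1.024 mm.
The walls prevent any net length change, so an axial force P (same in every segment) develops. Compatibility: P · Σ Lᵢ/(AᵢEᵢ) = δ_free.
The series flexibility is Σ Lᵢ/(AᵢEᵢ) = 270/(1275×191×10³) + 725/(1775×32×10³) = 1.387×10⁻⁵ mm/N.
So P = 1.024 / 1.387×10⁻⁵ = 73.83 kN, tensile.
σ_{stainless steel} = P / A = 73830 / 1275 = 57.9 MPa.

σ ≈ 57.9 MPa (tensile)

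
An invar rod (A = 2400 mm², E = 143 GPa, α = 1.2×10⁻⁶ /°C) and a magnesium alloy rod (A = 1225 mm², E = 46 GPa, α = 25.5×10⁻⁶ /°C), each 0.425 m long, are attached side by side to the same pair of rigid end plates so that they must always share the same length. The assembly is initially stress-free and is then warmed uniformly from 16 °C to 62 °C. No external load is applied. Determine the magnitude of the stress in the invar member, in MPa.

Equilibrium of a rigid end plate with no external load gives equal and opposite internal forces ±P in the two members. Since α_{magnesium alloy} > α_{invar}, heating drives the magnesium alloy into compression and the invar into tension.
Setting the final lengths equal and cancelling L: (α₁ − α₂)ΔT = P/(A₁E₁) + P/(A₂E₂).
|α₁ − α₂|·ΔT = 24.3×10⁻⁶ × 46 = 0.001118.
1/(A₁E₁) + 1/(A₂E₂) = 1/(2400×143×10³) + 1/(1225×46×10³) = 2.066×10⁻⁸ N⁻¹.
P = 0.001118 / 2.066×10⁻⁸ = 54100 N = 54.1 kN.
σ_{invar} = P/A₁ = 54100/2400 = 22.54 MPa, tensile.

σ ≈ 22.5 MPa (tensile)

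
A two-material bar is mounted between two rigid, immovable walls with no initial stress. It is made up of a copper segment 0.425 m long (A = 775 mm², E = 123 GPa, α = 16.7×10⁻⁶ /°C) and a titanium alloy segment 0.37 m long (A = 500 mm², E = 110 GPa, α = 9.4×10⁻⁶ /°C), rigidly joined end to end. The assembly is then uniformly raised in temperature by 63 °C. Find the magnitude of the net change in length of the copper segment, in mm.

If the supports were absent, the total length change would be Σ αᵢΔT Lᵢ = 16.7×10⁻⁶×63×425 + 9.4×10⁻⁶×63×370 = 0.6663 mm.
The walls prevent any net length change, so an axial force P (same in every segment) develops. Compatibility: P · Σ Lᵢ/(AᵢEᵢ) = δ_free.
The series flexibility is Σ Lᵢ/(AᵢEᵢ) = 425/(775×123×10³) + 370/(500×110×10³) = 1.119×10⁻⁵ mm/N.
Hence P = δ_free / Σ(L/AE) = 0.6663/1.119×10⁻⁵ = 59.56 kN (compressive).
For the copper segment, free thermal change = 16.7×10⁻⁶×63×425 = 0.4471 mm and elastic change from P = 59560×425/(775×123×10³) = 0.2656 mm; these oppose, so the net change is 0.182 mm (segment lengthens).

|ΔL| ≈ 0.182 mm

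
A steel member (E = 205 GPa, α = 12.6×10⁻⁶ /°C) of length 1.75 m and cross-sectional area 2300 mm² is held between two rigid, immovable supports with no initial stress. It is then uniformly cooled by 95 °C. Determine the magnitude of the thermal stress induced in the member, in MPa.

Because both ends are immovable the net strain is zero, and the suppressed thermal strain is αΔT = 12.6×10⁻⁶ × 95 = 1197×10⁻⁶.
Hence σ = E·αΔT = 205×10³ × 1197×10⁻⁶ = 245.4 MPa, tensile.

σ ≈ 245 MPa (tensile)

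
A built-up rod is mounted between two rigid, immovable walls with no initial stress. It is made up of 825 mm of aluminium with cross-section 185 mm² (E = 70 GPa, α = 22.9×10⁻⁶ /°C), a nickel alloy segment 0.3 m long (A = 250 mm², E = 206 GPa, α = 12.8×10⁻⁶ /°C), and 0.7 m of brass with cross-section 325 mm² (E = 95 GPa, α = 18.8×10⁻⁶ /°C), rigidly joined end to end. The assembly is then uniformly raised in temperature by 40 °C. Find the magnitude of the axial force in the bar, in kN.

Free thermal expansion of the whole bar: Σ αᵢΔT Lᵢ = 22.9×10⁻⁶×40×825 + 12.8×10⁻⁶×40×300 + 18.8×10⁻⁶×40×700 = 1.436 mm.
The rigid supports impose zero overall length change; the single axial force P common to all segments must satisfy P Σ Lᵢ/(AᵢEᵢ) = δ_free.
Σ Lᵢ/(AᵢEᵢ) = 825/(185×70×10³) + 300/(250×206×10³) + 700/(325×95×10³) = 9.22×10⁻⁵ mm/N.
So P = 1.436 / 9.22×10⁻⁵ = 15.57 kN, compressive.

P ≈ 15.6 kN (compressive)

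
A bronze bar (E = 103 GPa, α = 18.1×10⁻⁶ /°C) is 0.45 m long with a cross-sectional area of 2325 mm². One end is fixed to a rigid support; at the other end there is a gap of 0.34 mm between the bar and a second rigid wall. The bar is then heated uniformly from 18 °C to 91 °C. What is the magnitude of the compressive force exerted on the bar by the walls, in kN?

Free thermal elongation = αΔT L = 18.1×10⁻⁶ × 73 × 450 = 0.5946 mm.
After closing the 0.34 mm clearance, 0.5946 − 0.34 = 0.2546 mm of expansion remains to be suppressed by the wall.
That suppressed elongation corresponds to σ = E·Δ/L = 103×10³ × 0.2546/450 = 58.27 MPa.
P = σA = 58.27 × 2325 = 135.5 kN.

P ≈ 135 kN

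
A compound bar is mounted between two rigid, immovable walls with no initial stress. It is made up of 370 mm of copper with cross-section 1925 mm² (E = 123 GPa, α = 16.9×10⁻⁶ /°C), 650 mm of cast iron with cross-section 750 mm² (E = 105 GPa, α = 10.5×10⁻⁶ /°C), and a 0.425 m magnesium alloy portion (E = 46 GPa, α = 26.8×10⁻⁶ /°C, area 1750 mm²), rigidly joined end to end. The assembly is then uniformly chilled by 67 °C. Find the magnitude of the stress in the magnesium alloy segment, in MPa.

Free thermal contraction of the whole bar: Σ αᵢΔT Lᵢ = 16.9×10⁻⁶×67×370 + 10.5×10⁻⁶×67×650 + 26.8×10⁻⁶×67×425 = 1.639 mm.
Since the ends are fixed, an axial force P builds up, equal in every segment, with P · Σ Lᵢ/(AᵢEᵢ) = δ_free.
The series flexibility is Σ Lᵢ/(AᵢEᵢ) = 370/(1925×123×10³) + 650/(750×105×10³) + 425/(1750×46×10³) = 1.51×10⁻⁵ mm/N.
So P = 1.639 / 1.51×10⁻⁵ = 108.6 kN, tensile.
σ_{magnesium alloy} = P / A = 108600 / 1750 = 62.05 MPa.

σ ≈ 62.1 MPa (tensile)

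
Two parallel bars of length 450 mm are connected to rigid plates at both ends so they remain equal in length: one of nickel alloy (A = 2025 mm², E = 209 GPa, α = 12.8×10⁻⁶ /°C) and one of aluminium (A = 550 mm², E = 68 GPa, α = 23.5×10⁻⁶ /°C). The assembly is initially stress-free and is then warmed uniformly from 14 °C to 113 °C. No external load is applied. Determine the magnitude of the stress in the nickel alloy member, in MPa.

Equilibrium of a rigid end plate with no external load gives equal and opposite internal forces ±P in the two members. Since α_{aluminium} > α_{nickel alloy}, heating drives the aluminium into compression and the nickel alloy into tension.
Setting the final lengths equal and cancelling L: (α₁ − α₂)ΔT = P/(A₁E₁) + P/(A₂E₂).
|α₁ − α₂|·ΔT = 10.7×10⁻⁶ × 99 = 0.001059.
1/(A₁E₁) + 1/(A₂E₂) = 1/(2025×209×10³) + 1/(550×68×10³) = 2.91×10⁻⁸ N⁻¹.
So P = 0.001059 / 2.91×10⁻⁸ = 36.4 kN.
σ_{nickel alloy} = P/A₁ = 36400/2025 = 17.98 MPa, tensile.

σ ≈ 18 MPa (tensile)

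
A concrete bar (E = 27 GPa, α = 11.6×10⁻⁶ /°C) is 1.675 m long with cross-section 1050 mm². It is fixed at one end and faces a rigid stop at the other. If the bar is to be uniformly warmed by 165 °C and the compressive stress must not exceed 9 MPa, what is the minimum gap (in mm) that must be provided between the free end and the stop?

g ≈ 2.65 mm

Free expansion if unrestrained: δ_free = αΔT L = 11.6×10⁻⁶ × 165 × 1675 = 3.206 mm.
At the allowable stress the elastic shortening the wall may impose is σL/E = 9 × 1675 / (27×10³) = 0.5583 mm.
So the gap has to take up the difference, g_min = δ_free − σL/E = 3.206 − 0.5583 = 2.648 mm.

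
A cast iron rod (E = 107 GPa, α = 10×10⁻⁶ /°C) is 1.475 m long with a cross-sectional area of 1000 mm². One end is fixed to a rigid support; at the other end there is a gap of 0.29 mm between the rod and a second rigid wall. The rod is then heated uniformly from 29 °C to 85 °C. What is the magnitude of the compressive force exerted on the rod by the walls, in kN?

Unrestrained expansion: δ_free = αΔT L = 10×10⁻⁶ × 56 × 1475 = 0.826 mm.
After closing the 0.29 mm clearance, 0.826 − 0.29 = 0.536 mm of expansion remains to be suppressed by the wall.
That suppressed elongation corresponds to σ = E·Δ/L = 107×10³ × 0.536/1475 = 38.88 MPa.
P = σA = 38.88 × 1000 = 38.88 kN.

P ≈ 38.9 kN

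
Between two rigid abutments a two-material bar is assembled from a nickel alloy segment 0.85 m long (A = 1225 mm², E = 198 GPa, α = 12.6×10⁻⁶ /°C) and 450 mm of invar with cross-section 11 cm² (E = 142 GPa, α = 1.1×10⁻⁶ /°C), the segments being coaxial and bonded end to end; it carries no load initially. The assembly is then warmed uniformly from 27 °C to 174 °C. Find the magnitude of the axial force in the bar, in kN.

If the supports were absent, the total length change would be Σ αᵢΔT Lᵢ = 12.6×10⁻⁶×147×850 + 1.1×10⁻⁶×147×450 = 1.647 mm.
Since the ends are fixed, an axial force P builds up, equal in every segment, with P · Σ Lᵢ/(AᵢEᵢ) = δ_free.
The series flexibility is Σ Lᵢ/(AᵢEᵢ) = 850/(1225×198×10³) + 450/(1100×142×10³) = 6.385×10⁻⁶ mm/N.
P = 1.647 / 6.385×10⁻⁶ = 258000 N = 258 kN, compressive.

P ≈ 258 kN (compressive)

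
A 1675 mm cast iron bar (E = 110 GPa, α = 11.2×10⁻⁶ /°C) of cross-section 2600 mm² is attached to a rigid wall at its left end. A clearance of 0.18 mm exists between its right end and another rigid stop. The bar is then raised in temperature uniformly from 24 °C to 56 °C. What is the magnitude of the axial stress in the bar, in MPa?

Free thermal elongation = αΔT L = 11.2×10⁻⁶ × 32 × 1675 = 0.6003 mm.
This exceeds the 0.18 mm gap, so the wall pushes back. The portion of expansion that must be recovered elastically is δ_free − gap = 0.6003 − 0.18 = 0.4203 mm.
That suppressed elongation corresponds to σ = E·Δ/L = 110×10³ × 0.4203/1675 = 27.6 MPa.

σ ≈ 27.6 MPa (compressive)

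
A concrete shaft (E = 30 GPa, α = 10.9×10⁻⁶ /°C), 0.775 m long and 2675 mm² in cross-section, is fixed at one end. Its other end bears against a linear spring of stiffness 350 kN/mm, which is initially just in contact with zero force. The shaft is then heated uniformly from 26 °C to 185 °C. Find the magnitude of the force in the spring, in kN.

P ≈ 107 kN

Free thermal expansion: δ_free = αΔT L = 10.9×10⁻⁶ × 159 × 775 = 1.343 mm.
Let P be the compressive force at the spring. The shaft shortens elastically by PL/(AE) and the spring compresses by P/k; together these equal δ_free.
So P = δ_free / [L/(AE) + 1/k] = 1.343 / [ 775/(2675×30×10³) + 1/(350×10³) ].
P = 1.343 / 1.251×10⁻⁵ = 107300 N.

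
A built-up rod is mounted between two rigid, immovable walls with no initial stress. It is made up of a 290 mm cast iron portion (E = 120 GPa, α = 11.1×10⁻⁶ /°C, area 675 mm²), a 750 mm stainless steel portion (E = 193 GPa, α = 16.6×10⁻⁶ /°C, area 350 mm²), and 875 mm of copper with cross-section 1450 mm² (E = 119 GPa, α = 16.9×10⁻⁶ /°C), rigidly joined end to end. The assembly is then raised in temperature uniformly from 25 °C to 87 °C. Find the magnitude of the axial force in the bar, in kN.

P ≈ 95.6 kN (compressive)

With the walls removed the bar would change length by δ_free = Σ αᵢΔT Lᵢ = 11.1×10⁻⁶×62×290 + 16.6×10⁻⁶×62×750 + 16.9×10⁻⁶×62×875 = 1.888 mm.
The walls prevent any net length change, so an axial force P (same in every segment) develops. Compatibility: P · Σ Lᵢ/(AᵢEᵢ) = δ_free.
Σ Lᵢ/(AᵢEᵢ) = 290/(675×120×10³) + 750/(350×193×10³) + 875/(1450×119×10³) = 1.975×10⁻⁵ mm/N.
So P = 1.888 / 1.975×10⁻⁵ = 95.59 kN, compressive.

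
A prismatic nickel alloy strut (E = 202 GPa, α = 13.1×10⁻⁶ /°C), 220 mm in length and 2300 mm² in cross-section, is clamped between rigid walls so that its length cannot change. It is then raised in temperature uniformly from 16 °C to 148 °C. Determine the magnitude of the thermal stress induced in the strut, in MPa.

With length fixed, the mechanical strain must cancel the thermal strain αΔT = 13.1×10⁻⁶ × 132 = 1729.2×10⁻⁶.
σ = EαΔT = 202×10³ × 13.1×10⁻⁶ × 132 = 349.3 MPa (compressive; the strut is trying to expand).

σ ≈ 349 MPa (compressive)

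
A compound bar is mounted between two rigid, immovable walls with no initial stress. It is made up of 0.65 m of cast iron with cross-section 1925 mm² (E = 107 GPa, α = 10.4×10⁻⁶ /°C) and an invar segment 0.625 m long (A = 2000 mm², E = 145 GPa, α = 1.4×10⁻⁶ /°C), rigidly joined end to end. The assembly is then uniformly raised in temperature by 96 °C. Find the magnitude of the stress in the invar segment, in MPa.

σ ≈ 69 MPa (compressive)

If the supports were absent, the total length change would be Σ αᵢΔT Lᵢ = 10.4×10⁻⁶×96×650 + 1.4×10⁻⁶×96×625 = 0.733 mm.
The walls prevent any net length change, so an axial force P (same in every segment) develops. Compatibility: P · Σ Lᵢ/(AᵢEᵢ) = δ_free.
The series flexibility is Σ Lᵢ/(AᵢEᵢ) = 650/(1925×107×10³) + 625/(2000×145×10³) = 5.311×10⁻⁶ mm/N.
So P = 0.733 / 5.311×10⁻⁶ = 138 kN, compressive.
σ_{invar} = P / A = 138000 / 2000 = 69.01 MPa.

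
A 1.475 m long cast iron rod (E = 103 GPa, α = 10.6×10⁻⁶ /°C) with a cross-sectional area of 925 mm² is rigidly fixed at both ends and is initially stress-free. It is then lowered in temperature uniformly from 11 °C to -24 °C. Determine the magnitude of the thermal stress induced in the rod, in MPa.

σ ≈ 38.2 MPa (tensile)

The supports are rigid, so the total axial strain is zero. The restrained thermal strain is ε = αΔT = 10.6×10⁻⁶ × 35 = 371×10⁻⁶.
Hence σ = E·αΔT = 103×10³ × 371×10⁻⁶ = 38.21 MPa, tensile.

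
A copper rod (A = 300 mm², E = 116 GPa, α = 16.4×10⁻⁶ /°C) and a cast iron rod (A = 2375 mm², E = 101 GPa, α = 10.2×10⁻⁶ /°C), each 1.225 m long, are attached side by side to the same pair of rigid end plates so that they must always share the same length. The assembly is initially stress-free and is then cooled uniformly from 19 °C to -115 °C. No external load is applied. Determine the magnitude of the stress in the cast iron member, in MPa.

σ ≈ 10.6 MPa (compressive)

The copper has the larger α, so on cooling it would change length more than the cast iron if both were free. The rigid plates force a common final length, so the copper is put into tension and the cast iron into compression, with equal and opposite forces P (no external load).
Setting the final lengths equal and cancelling L: (α₁ − α₂)ΔT = P/(A₁E₁) + P/(A₂E₂).
|α₁ − α₂|·ΔT = 6.2×10⁻⁶ × 134 = 0.0008308.
1/(A₁E₁) + 1/(A₂E₂) = 1/(300×116×10³) + 1/(2375×101×10³) = 3.29×10⁻⁸ N⁻¹.
P = 0.0008308 / 3.29×10⁻⁸ = 25250 N = 25.25 kN.
σ_{cast iron} = P/A₂ = 25250/2375 = 10.63 MPa, compressive.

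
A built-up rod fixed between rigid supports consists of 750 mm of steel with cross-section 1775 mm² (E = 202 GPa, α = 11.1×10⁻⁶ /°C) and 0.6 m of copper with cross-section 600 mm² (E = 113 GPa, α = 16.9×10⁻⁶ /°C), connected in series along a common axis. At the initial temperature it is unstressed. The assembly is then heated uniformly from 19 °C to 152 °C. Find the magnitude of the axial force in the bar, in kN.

Free thermal expansion of the whole bar: Σ αᵢΔT Lᵢ = 11.1×10⁻⁶×133×750 + 16.9×10⁻⁶×133×600 = 2.456 mm.
The walls prevent any net length change, so an axial force P (same in every segment) develops. Compatibility: P · Σ Lᵢ/(AᵢEᵢ) = δ_free.
The series flexibility is Σ Lᵢ/(AᵢEᵢ) = 750/(1775×202×10³) + 600/(600×113×10³) = 1.094×10⁻⁵ mm/N.
So P = 2.456 / 1.094×10⁻⁵ = 224.5 kN, compressive.

P ≈ 224 kN (compressive)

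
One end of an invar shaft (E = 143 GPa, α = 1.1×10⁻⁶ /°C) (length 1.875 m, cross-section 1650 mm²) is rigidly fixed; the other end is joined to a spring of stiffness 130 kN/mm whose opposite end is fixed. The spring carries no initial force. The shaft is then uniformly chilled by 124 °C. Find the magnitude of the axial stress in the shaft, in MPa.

σ ≈ 9.91 MPa (tensile)

Free thermal contraction: δ_free = αΔT L = 1.1×10⁻⁶ × 124 × 1875 = 0.2558 mm.
Let P be the tensile force in the spring. The shaft extends elastically by PL/(AE) and the spring stretches by P/k; together these equal δ_free.
So P = δ_free / [L/(AE) + 1/k] = 0.2558 / [ 1875/(1650×143×10³) + 1/(130×10³) ].
P = 0.2558 / 1.564×10⁻⁵ = 16350 N.
σ = P/A = 16350/1650 = 9.911 MPa.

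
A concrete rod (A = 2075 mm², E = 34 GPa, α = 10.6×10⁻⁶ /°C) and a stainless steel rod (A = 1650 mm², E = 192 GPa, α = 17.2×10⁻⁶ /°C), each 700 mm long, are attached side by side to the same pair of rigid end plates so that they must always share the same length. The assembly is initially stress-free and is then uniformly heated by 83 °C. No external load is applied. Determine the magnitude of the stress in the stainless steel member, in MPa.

σ ≈ 19.2 MPa (compressive)

Equilibrium of a rigid end plate with no external load gives equal and opposite internal forces ±P in the two members. Since α_{stainless steel} > α_{concrete}, heating drives the stainless steel into compression and the concrete into tension.
Equating the net (thermal + elastic) strains gives |α₁ − α₂|·ΔT = P·[1/(A₁E₁) + 1/(A₂E₂)].
|α₁ − α₂|·ΔT = 6.6×10⁻⁶ × 83 = 0.0005478.
1/(A₁E₁) + 1/(A₂E₂) = 1/(2075×34×10³) + 1/(1650×192×10³) = 1.733×10⁻⁸ N⁻¹.
So P = 0.0005478 / 1.733×10⁻⁸ = 31.61 kN.
σ_{stainless steel} = P/A₂ = 31610/1650 = 19.16 MPa, compressive.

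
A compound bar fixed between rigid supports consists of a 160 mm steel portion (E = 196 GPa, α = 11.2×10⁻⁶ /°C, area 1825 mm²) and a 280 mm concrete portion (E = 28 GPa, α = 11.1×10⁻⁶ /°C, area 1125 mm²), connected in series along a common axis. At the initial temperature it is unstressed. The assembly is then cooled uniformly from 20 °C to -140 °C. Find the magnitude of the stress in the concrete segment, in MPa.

Free thermal contraction of the whole bar: Σ αᵢΔT Lᵢ = 11.2×10⁻⁶×160×160 + 11.1×10⁻⁶×160×280 = 0.784 mm.
The walls prevent any net length change, so an axial force P (same in every segment) develops. Compatibility: P · Σ Lᵢ/(AᵢEᵢ) = δ_free.
Σ Lᵢ/(AᵢEᵢ) = 160/(1825×196×10³) + 280/(1125×28×10³) = 9.336×10⁻⁶ mm/N.
P = 0.784 / 9.336×10⁻⁶ = 83970 N = 83.97 kN, tensile.
σ_{concrete} = P / A = 83970 / 1125 = 74.64 MPa.

σ ≈ 74.6 MPa (tensile)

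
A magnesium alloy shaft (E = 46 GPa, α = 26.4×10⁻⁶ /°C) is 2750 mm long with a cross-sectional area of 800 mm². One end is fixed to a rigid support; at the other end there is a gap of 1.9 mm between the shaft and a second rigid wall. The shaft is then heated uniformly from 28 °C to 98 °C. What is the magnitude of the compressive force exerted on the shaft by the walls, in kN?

Unrestrained expansion: δ_free = αΔT L = 26.4×10⁻⁶ × 70 × 2750 = 5.082 mm.
The gap closes (δ_free > 1.9 mm) and the wall then resists a further 5.082 − 1.9 = 3.182 mm of expansion.
So σ = E(δ_free − g)/L = 46×10³ × 3.182/2750 = 53.23 MPa.
Force on the wall = σA = 53.23 × 800 mm² = 42.58 kN.

P ≈ 42.6 kN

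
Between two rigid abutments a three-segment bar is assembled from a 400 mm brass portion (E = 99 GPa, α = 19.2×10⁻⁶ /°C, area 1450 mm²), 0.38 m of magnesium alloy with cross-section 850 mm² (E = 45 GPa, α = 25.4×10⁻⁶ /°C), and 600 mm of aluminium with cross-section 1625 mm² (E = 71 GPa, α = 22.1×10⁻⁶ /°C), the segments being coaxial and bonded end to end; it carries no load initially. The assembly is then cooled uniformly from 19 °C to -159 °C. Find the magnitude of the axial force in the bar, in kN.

If the supports were absent, the total length change would be Σ αᵢΔT Lᵢ = 19.2×10⁻⁶×178×400 + 25.4×10⁻⁶×178×380 + 22.1×10⁻⁶×178×600 = 5.445 mm.
The walls prevent any net length change, so an axial force P (same in every segment) develops. Compatibility: P · Σ Lᵢ/(AᵢEᵢ) = δ_free.
The series flexibility is Σ Lᵢ/(AᵢEᵢ) = 400/(1450×99×10³) + 380/(850×45×10³) + 600/(1625×71×10³) = 1.792×10⁻⁵ mm/N.
So P = 5.445 / 1.792×10⁻⁵ = 303.8 kN, tensile.

P ≈ 304 kN (tensile)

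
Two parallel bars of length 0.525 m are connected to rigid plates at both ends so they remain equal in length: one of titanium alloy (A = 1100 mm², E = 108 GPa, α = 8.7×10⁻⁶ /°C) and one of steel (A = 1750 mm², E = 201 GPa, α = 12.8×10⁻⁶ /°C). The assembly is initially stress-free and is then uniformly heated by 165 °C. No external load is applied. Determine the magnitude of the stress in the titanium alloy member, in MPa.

Equilibrium of a rigid end plate with no external load gives equal and opposite internal forces ±P in the two members. Since α_{steel} > α_{titanium alloy}, heating drives the steel into compression and the titanium alloy into tension.
Setting the final lengths equal and cancelling L: (α₁ − α₂)ΔT = P/(A₁E₁) + P/(A₂E₂).
|α₁ − α₂|·ΔT = 4.1×10⁻⁶ × 165 = 0.0006765.
1/(A₁E₁) + 1/(A₂E₂) = 1/(1100×108×10³) + 1/(1750×201×10³) = 1.126×10⁻⁸ N⁻¹.
P = 0.0006765 / 1.126×10⁻⁸ = 60080 N = 60.08 kN.
σ_{titanium alloy} = P/A₁ = 60080/1100 = 54.62 MPa, tensile.

σ ≈ 54.6 MPa (tensile)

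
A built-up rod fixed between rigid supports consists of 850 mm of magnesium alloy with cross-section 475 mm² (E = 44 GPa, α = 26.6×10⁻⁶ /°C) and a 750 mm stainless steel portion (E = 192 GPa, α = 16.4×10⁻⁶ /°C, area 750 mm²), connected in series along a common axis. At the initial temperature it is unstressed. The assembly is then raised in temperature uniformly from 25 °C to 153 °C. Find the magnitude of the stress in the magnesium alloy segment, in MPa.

σ ≈ 205 MPa (compressive)

If the supports were absent, the total length change would be Σ αᵢΔT Lᵢ = 26.6×10⁻⁶×128×850 + 16.4×10⁻⁶×128×750 = 4.468 mm.
The walls prevent any net length change, so an axial force P (same in every segment) develops. Compatibility: P · Σ Lᵢ/(AᵢEᵢ) = δ_free.
The series flexibility is Σ Lᵢ/(AᵢEᵢ) = 850/(475×44×10³) + 750/(750×192×10³) = 4.588×10⁻⁵ mm/N.
So P = 4.468 / 4.588×10⁻⁵ = 97.4 kN, compressive.
σ_{magnesium alloy} = P / A = 97400 / 475 = 205.1 MPa.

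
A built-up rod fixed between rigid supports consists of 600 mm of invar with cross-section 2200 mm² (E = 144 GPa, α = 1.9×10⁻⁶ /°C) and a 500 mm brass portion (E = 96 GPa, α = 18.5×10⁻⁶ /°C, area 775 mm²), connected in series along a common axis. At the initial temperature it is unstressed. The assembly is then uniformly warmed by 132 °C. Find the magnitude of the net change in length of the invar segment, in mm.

Free thermal expansion of the whole bar: Σ αᵢΔT Lᵢ = 1.9×10⁻⁶×132×600 + 18.5×10⁻⁶×132×500 = 1.371 mm.
The rigid supports impose zero overall length change; the single axial force P common to all segments must satisfy P Σ Lᵢ/(AᵢEᵢ) = δ_free.
The series flexibility is Σ Lᵢ/(AᵢEᵢ) = 600/(2200×144×10³) + 500/(775×96×10³) = 8.614×10⁻⁶ mm/N.
P = 1.371 / 8.614×10⁻⁶ = 159200 N = 159.2 kN, compressive.
For the invar segment, free thermal change = 1.9×10⁻⁶×132×600 = 0.1505 mm and elastic change from P = 159200×600/(2200×144×10³) = 0.3015 mm; these oppose, so the net change is 0.151 mm (segment shortens).

|ΔL| ≈ 0.151 mm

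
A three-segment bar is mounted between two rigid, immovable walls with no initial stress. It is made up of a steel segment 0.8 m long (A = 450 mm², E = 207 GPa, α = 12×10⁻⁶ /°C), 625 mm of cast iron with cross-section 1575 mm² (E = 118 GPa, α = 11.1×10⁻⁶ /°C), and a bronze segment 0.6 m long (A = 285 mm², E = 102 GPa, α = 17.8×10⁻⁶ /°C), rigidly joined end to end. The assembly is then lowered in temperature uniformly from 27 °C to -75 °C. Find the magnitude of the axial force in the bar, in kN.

P ≈ 85.2 kN (tensile)

With the walls removed the bar would change length by δ_free = Σ αᵢΔT Lᵢ = 12×10⁻⁶×102×800 + 11.1×10⁻⁶×102×625 + 17.8×10⁻⁶×102×600 = 2.776 mm.
The rigid supports impose zero overall length change; the single axial force P common to all segments must satisfy P Σ Lᵢ/(AᵢEᵢ) = δ_free.
The series flexibility is Σ Lᵢ/(AᵢEᵢ) = 800/(450×207×10³) + 625/(1575×118×10³) + 600/(285×102×10³) = 3.259×10⁻⁵ mm/N.
P = 2.776 / 3.259×10⁻⁵ = 85180 N = 85.18 kN, tensile.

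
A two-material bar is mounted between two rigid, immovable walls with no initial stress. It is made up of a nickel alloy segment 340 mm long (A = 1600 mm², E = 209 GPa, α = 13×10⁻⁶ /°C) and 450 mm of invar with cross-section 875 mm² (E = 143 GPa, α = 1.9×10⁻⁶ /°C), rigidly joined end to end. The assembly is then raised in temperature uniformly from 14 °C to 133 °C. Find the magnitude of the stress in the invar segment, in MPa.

σ ≈ 156 MPa (compressive)

With the walls removed the bar would change length by δ_free = Σ αᵢΔT Lᵢ = 13×10⁻⁶×119×340 + 1.9×10⁻⁶×119×450 = 0.6277 mm.
The walls prevent any net length change, so an axial force P (same in every segment) develops. Compatibility: P · Σ Lᵢ/(AᵢEᵢ) = δ_free.
Σ Lᵢ/(AᵢEᵢ) = 340/(1600×209×10³) + 450/(875×143×10³) = 4.613×10⁻⁶ mm/N.
Hence P = δ_free / Σ(L/AE) = 0.6277/4.613×10⁻⁶ = 136.1 kN (compressive).
σ_{invar} = P / A = 136100 / 875 = 155.5 MPa.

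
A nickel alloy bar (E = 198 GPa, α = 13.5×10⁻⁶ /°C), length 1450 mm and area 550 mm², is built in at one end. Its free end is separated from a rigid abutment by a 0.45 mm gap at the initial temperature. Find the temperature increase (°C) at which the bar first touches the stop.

ΔT ≈ 23 °C

Contact occurs when the free expansion equals the gap: αΔT L = 0.45 mm.
ΔT = 0.45 / (13.5×10⁻⁶ × 1450) = 22.99 °C.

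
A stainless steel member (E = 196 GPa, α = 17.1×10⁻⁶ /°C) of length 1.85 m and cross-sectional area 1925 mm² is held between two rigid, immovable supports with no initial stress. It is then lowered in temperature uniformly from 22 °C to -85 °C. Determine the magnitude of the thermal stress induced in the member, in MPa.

σ ≈ 359 MPa (tensile)

The supports are rigid, so the total axial strain is zero. The restrained thermal strain is ε = αΔT = 17.1×10⁻⁶ × 107 = 1829.7×10⁻⁶.
σ = EαΔT = 196×10³ × 17.1×10⁻⁶ × 107 = 358.6 MPa (tensile; the member is trying to contract).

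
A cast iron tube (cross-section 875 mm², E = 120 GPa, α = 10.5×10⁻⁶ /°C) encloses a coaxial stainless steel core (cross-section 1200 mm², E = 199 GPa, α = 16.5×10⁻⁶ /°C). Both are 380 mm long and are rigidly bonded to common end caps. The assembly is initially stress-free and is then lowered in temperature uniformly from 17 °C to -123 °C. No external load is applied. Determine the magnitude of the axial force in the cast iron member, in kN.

P ≈ 61.3 kN (compressive in the cast iron)

Equilibrium of a rigid end plate with no external load gives equal and opposite internal forces ±P in the two members. Since α_{stainless steel} > α_{cast iron}, cooling drives the stainless steel into tension and the cast iron into compression.
Setting the final lengths equal and cancelling L: (α₁ − α₂)ΔT = P/(A₁E₁) + P/(A₂E₂).
|α₁ − α₂|·ΔT = 6×10⁻⁶ × 140 = 0.00084.
1/(A₁E₁) + 1/(A₂E₂) = 1/(875×120×10³) + 1/(1200×199×10³) = 1.371×10⁻⁸ N⁻¹.
So P = 0.00084 / 1.371×10⁻⁸ = 61.26 kN.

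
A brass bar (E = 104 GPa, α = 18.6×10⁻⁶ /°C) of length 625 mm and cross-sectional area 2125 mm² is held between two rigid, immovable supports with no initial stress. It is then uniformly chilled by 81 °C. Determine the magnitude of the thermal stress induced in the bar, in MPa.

With length fixed, the mechanical strain must cancel the thermal strain αΔT = 18.6×10⁻⁶ × 81 = 1506.6×10⁻⁶.
σ = EαΔT = 104×10³ × 18.6×10⁻⁶ × 81 = 156.7 MPa (tensile; the bar is trying to contract).

σ ≈ 157 MPa (tensile)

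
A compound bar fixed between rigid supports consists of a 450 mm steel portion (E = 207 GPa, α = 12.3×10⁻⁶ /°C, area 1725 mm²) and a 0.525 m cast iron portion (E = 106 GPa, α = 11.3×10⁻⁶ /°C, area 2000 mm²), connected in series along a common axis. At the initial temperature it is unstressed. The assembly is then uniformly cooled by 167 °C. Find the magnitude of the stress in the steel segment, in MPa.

If the supports were absent, the total length change would be Σ αᵢΔT Lᵢ = 12.3×10⁻⁶×167×450 + 11.3×10⁻⁶×167×525 = 1.915 mm.
The walls prevent any net length change, so an axial force P (same in every segment) develops. Compatibility: P · Σ Lᵢ/(AᵢEᵢ) = δ_free.
The series flexibility is Σ Lᵢ/(AᵢEᵢ) = 450/(1725×207×10³) + 525/(2000×106×10³) = 3.737×10⁻⁶ mm/N.
Hence P = δ_free / Σ(L/AE) = 1.915/3.737×10⁻⁶ = 512.5 kN (tensile).
σ_{steel} = P / A = 512500 / 1725 = 297.1 MPa.

σ ≈ 297 MPa (tensile)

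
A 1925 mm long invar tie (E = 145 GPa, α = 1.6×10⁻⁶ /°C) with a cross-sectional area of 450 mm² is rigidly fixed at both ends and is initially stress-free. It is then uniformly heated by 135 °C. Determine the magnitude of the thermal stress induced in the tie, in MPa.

σ ≈ 31.3 MPa (compressive)

Because both ends are immovable the net strain is zero, and the suppressed thermal strain is αΔT = 1.6×10⁻⁶ × 135 = 216×10⁻⁶.
Hence σ = E·αΔT = 145×10³ × 216×10⁻⁶ = 31.32 MPa, compressive.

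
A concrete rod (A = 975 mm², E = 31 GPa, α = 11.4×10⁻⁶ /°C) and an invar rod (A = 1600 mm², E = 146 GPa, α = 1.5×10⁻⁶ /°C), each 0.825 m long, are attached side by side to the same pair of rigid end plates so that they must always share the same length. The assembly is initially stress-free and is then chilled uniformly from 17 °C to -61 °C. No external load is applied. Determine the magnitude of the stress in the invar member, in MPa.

Both members must finish at the same length. With the larger α, the concrete tends to over-contract; the plates restrain it, putting the concrete in tension and the invar in compression. With no external load the two internal forces are equal and opposite, magnitude P.
Setting the final lengths equal and cancelling L: (α₁ − α₂)ΔT = P/(A₁E₁) + P/(A₂E₂).
|α₁ − α₂|·ΔT = 9.9×10⁻⁶ × 78 = 0.0007722.
1/(A₁E₁) + 1/(A₂E₂) = 1/(975×31×10³) + 1/(1600×146×10³) = 3.737×10⁻⁸ N⁻¹.
P = 0.0007722 / 3.737×10⁻⁸ = 20670 N = 20.67 kN.
σ_{invar} = P/A₂ = 20670/1600 = 12.92 MPa, compressive.

σ ≈ 12.9 MPa (compressive)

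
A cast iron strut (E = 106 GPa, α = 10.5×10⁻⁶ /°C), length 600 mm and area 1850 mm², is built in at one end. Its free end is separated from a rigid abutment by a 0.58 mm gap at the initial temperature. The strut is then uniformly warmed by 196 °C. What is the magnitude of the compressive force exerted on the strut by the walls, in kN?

P ≈ 214 kN

If the wall were absent the strut would grow by αΔT L = 10.5×10⁻⁶ × 196 × 600 = 1.235 mm.
The gap closes (δ_free > 0.58 mm) and the wall then resists a further 1.235 − 0.58 = 0.6548 mm of expansion.
So σ = E(δ_free − g)/L = 106×10³ × 0.6548/600 = 115.7 MPa.
Force on the wall = σA = 115.7 × 1850 mm² = 214 kN.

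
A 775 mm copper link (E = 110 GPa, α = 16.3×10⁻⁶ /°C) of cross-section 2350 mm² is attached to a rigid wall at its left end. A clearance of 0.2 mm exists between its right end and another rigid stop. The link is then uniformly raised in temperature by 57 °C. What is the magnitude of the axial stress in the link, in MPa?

σ ≈ 73.8 MPa (compressive)

If the wall were absent the link would grow by αΔT L = 16.3×10⁻⁶ × 57 × 775 = 0.7201 mm.
This exceeds the 0.2 mm gap, so the wall pushes back. The portion of expansion that must be recovered elastically is δ_free − gap = 0.7201 − 0.2 = 0.5201 mm.
Compatibility: PL/(AE) = 0.5201 mm, so σ = P/A = E × (0.5201/775) = 73.81 MPa.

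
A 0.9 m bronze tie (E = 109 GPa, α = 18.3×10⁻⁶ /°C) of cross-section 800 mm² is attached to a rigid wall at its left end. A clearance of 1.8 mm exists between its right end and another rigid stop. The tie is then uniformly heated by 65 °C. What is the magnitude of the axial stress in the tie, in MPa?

σ ≈ 0 MPa

Unrestrained expansion: δ_free = αΔT L = 18.3×10⁻⁶ × 65 × 900 = 1.071 mm.
This is smaller than the 1.8 mm clearance, so the tie expands freely without reaching the stop — the stress is zero.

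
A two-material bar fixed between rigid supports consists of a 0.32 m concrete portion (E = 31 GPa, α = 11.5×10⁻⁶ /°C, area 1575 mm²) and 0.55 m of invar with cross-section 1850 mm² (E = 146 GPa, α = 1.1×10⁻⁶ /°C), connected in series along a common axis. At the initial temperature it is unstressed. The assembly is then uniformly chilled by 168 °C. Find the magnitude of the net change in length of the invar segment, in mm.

With the walls removed the bar would change length by δ_free = Σ αᵢΔT Lᵢ = 11.5×10⁻⁶×168×320 + 1.1×10⁻⁶×168×550 = 0.7199 mm.
The walls prevent any net length change, so an axial force P (same in every segment) develops. Compatibility: P · Σ Lᵢ/(AᵢEᵢ) = δ_free.
Σ Lᵢ/(AᵢEᵢ) = 320/(1575×31×10³) + 550/(1850×146×10³) = 8.59×10⁻⁶ mm/N.
Hence P = δ_free / Σ(L/AE) = 0.7199/8.59×10⁻⁶ = 83.8 kN (tensile).
For the invar segment, free thermal change = 1.1×10⁻⁶×168×550 = 0.1016 mm and elastic change from P = 83800×550/(1850×146×10³) = 0.1706 mm; these oppose, so the net change is 0.069 mm (segment lengthens).

|ΔL| ≈ 0.069 mm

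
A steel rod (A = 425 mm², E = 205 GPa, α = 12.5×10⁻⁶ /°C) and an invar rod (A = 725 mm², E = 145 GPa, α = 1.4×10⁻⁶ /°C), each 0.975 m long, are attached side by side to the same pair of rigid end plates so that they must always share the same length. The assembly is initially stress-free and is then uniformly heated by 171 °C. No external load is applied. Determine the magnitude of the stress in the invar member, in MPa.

σ ≈ 125 MPa (tensile)

Equilibrium of a rigid end plate with no external load gives equal and opposite internal forces ±P in the two members. Since α_{steel} > α_{invar}, heating drives the steel into compression and the invar into tension.
Setting the final lengths equal and cancelling L: (α₁ − α₂)ΔT = P/(A₁E₁) + P/(A₂E₂).
|α₁ − α₂|·ΔT = 11.1×10⁻⁶ × 171 = 0.001898.
1/(A₁E₁) + 1/(A₂E₂) = 1/(425×205×10³) + 1/(725×145×10³) = 2.099×10⁻⁸ N⁻¹.
P = 0.001898 / 2.099×10⁻⁸ = 90430 N = 90.43 kN.
σ_{invar} = P/A₂ = 90430/725 = 124.7 MPa, tensile.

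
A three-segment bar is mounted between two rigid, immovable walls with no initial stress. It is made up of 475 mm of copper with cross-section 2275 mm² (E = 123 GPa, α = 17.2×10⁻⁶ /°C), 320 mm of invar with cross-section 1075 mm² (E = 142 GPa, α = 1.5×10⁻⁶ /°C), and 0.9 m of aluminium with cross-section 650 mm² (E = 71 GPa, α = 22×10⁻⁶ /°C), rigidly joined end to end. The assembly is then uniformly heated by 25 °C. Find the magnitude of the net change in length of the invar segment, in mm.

|ΔL| ≈ 0.052 mm

If the supports were absent, the total length change would be Σ αᵢΔT Lᵢ = 17.2×10⁻⁶×25×475 + 1.5×10⁻⁶×25×320 + 22×10⁻⁶×25×900 = 0.7113 mm.
The walls prevent any net length change, so an axial force P (same in every segment) develops. Compatibility: P · Σ Lᵢ/(AᵢEᵢ) = δ_free.
Σ Lᵢ/(AᵢEᵢ) = 475/(2275×123×10³) + 320/(1075×142×10³) + 900/(650×71×10³) = 2.33×10⁻⁵ mm/N.
P = 0.7113 / 2.33×10⁻⁵ = 30530 N = 30.53 kN, compressive.
For the invar segment, free thermal change = 1.5×10⁻⁶×25×320 = 0.012 mm and elastic change from P = 30530×320/(1075×142×10³) = 0.064 mm; these oppose, so the net change is 0.052 mm (segment shortens).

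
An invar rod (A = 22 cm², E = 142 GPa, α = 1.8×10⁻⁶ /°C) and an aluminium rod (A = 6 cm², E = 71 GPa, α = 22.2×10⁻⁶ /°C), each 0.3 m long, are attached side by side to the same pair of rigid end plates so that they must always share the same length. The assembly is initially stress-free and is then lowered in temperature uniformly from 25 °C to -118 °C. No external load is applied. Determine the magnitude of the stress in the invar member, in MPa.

σ ≈ 49.7 MPa (compressive)

Both members must finish at the same length. With the larger α, the aluminium tends to over-contract; the plates restrain it, putting the aluminium in tension and the invar in compression. With no external load the two internal forces are equal and opposite, magnitude P.
Compatibility of the two members (thermal + elastic change equal): (α₁ − α₂)ΔT = P·[1/(A₁E₁) + 1/(A₂E₂)].
|α₁ − α₂|·ΔT = 20.4×10⁻⁶ × 143 = 0.002917.
1/(A₁E₁) + 1/(A₂E₂) = 1/(2200×142×10³) + 1/(600×71×10³) = 2.668×10⁻⁸ N⁻¹.
P = 0.002917 / 2.668×10⁻⁸ = 109400 N = 109.4 kN.
σ_{invar} = P/A₁ = 109400/2200 = 49.71 MPa, compressive.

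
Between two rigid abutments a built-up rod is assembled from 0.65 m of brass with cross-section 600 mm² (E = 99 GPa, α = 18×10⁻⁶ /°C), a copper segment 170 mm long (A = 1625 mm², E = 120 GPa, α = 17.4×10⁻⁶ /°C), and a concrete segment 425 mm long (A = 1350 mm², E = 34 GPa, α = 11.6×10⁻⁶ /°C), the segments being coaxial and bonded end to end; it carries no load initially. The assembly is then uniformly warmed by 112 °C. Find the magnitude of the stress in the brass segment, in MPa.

σ ≈ 174 MPa (compressive)

Free thermal expansion of the whole bar: Σ αᵢΔT Lᵢ = 18×10⁻⁶×112×650 + 17.4×10⁻⁶×112×170 + 11.6×10⁻⁶×112×425 = 2.194 mm.
Since the ends are fixed, an axial force P builds up, equal in every segment, with P · Σ Lᵢ/(AᵢEᵢ) = δ_free.
Σ Lᵢ/(AᵢEᵢ) = 650/(600×99×10³) + 170/(1625×120×10³) + 425/(1350×34×10³) = 2.107×10⁻⁵ mm/N.
P = 2.194 / 2.107×10⁻⁵ = 104100 N = 104.1 kN, compressive.
σ_{brass} = P / A = 104100 / 600 = 173.5 MPa.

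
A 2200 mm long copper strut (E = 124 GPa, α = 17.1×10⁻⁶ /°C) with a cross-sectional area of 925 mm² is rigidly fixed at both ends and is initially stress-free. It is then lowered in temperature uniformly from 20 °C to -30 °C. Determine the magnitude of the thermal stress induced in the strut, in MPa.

With length fixed, the mechanical strain must cancel the thermal strain αΔT = 17.1×10⁻⁶ × 50 = 855×10⁻⁶.
The stress required to suppress this strain is σ = Eε = 124×10³ × 855×10⁻⁶ = 106 MPa, tensile since the strut is trying to contract.

σ ≈ 106 MPa (tensile)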